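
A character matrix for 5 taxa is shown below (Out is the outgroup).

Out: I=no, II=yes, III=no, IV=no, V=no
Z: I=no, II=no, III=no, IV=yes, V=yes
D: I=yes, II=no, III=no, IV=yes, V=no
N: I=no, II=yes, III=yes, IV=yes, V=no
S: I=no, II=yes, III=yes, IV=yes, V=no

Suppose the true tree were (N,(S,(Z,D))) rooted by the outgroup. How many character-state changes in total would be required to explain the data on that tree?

Map each character onto (N,(S,(Z,D))) (rooted by Out) and count the minimum state changes it requires (Fitch parsimony):
I: 1; II: 1; III: 2; IV: 1; V: 1.
Total tree length = 6.

6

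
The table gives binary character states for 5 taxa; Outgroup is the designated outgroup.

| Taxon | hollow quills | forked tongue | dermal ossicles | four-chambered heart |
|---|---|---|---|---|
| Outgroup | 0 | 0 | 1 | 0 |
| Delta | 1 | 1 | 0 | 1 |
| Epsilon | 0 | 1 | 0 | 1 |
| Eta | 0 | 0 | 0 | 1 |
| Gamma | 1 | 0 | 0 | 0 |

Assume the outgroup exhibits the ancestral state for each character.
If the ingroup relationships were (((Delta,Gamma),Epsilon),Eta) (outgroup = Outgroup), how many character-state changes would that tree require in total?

6

Map each character onto (((Delta,Gamma),Epsilon),Eta) (rooted by Outgroup) and count the minimum state changes it requires (Fitch parsimony):
hollow quills: 1; forked tongue: 2; dermal ossicles: 1; four-chambered heart: 2.
Total tree length = 6.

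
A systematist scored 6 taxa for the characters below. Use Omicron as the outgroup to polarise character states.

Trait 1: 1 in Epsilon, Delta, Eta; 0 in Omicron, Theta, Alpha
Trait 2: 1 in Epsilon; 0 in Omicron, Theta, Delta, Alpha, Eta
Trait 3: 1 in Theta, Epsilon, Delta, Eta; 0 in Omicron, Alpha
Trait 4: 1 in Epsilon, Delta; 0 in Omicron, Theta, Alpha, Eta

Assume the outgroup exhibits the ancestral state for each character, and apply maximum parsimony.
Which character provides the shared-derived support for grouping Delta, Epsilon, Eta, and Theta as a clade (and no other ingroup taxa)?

Trait 3

The outgroup has state '0' for every character, so '1' is the derived state throughout.
Trait 1 (derived state '1') is shared by Delta, Epsilon, and Eta — a synapomorphy uniting that clade.
Trait 2 (derived state '1') is unique to Epsilon (autapomorphy; uninformative for grouping).
Trait 3 (derived state '1') is shared by Delta, Epsilon, Eta, and Theta — a synapomorphy uniting that clade.
Trait 4 (derived state '1') is shared by Delta and Epsilon — a synapomorphy uniting that clade.
Most parsimonious ingroup topology: ((Theta,((Epsilon,Delta),Eta)),Alpha).
The clade {Delta, Epsilon, Eta, Theta} is supported by Trait 3: its derived state '1' occurs in exactly those taxa and in no other taxon (including the outgroup).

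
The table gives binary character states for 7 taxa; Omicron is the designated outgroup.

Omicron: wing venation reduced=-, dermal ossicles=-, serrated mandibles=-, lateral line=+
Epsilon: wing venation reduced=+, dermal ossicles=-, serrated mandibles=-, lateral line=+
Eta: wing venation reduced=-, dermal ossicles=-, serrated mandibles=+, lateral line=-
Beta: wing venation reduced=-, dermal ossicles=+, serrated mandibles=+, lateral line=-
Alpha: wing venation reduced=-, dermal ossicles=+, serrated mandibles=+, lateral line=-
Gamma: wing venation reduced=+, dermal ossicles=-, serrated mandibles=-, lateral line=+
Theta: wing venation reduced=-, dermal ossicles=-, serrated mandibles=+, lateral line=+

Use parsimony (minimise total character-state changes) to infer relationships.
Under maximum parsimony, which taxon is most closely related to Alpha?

Character polarity is set by the outgroup: the derived state is whichever differs from the outgroup's state, so for lateral line the derived state is '-', and for the remaining characters it is '+'.
wing venation reduced: derived state '+' in Epsilon and Gamma only — synapomorphy for {Epsilon, Gamma}.
dermal ossicles: derived state '+' in Alpha and Beta only — synapomorphy for {Alpha, Beta}.
Only Alpha, Beta, Eta, and Theta show the derived state '+' for serrated mandibles, supporting them as a clade.
Only Alpha, Beta, and Eta show the derived state '-' for lateral line, supporting them as a clade.
Most parsimonious ingroup topology: ((Epsilon,Gamma),((Eta,(Beta,Alpha)),Theta)).
Alpha and Beta form a cherry on this tree, so they are sister taxa.

Beta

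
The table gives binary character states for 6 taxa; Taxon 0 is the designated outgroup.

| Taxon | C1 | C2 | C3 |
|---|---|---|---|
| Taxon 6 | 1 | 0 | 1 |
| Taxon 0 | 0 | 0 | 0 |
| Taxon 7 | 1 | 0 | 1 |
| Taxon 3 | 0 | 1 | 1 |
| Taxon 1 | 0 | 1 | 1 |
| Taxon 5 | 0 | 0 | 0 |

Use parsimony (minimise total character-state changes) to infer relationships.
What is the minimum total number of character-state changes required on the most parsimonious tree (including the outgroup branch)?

3

The outgroup has state '0' for every character, so '1' is the derived state throughout.
C1 (derived state '1') is shared by Taxon 6 and Taxon 7 — a synapomorphy uniting that clade.
C2 (derived state '1') is shared by Taxon 1 and Taxon 3 — a synapomorphy uniting that clade.
C3 (derived state '1') is shared by Taxon 1, Taxon 3, Taxon 6, and Taxon 7 — a synapomorphy uniting that clade.
Most parsimonious ingroup topology: (((Taxon 3,Taxon 1),(Taxon 7,Taxon 6)),Taxon 5).
Changes per character on this tree: C1: 1; C2: 1; C3: 1.
Total = 3.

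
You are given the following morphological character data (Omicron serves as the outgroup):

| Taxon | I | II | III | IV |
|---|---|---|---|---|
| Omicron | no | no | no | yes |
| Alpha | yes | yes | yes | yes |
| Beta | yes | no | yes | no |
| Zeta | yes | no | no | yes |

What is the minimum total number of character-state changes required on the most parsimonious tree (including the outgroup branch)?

4

Character polarity is set by the outgroup: the derived state is whichever differs from the outgroup's state, so for IV the derived state is 'no', and for the remaining characters it is 'yes'.
All ingroup taxa share the derived state 'yes' for I; it defines the ingroup but does not resolve relationships within it.
II (derived state 'yes') is unique to Alpha (autapomorphy; uninformative for grouping).
III: derived state 'yes' in Alpha and Beta only — synapomorphy for {Alpha, Beta}.
IV (derived state 'no') is unique to Beta (autapomorphy; uninformative for grouping).
Most parsimonious ingroup topology: ((Alpha,Beta),Zeta).
Changes per character on this tree: I: 1; II: 1; III: 1; IV: 1.
Total = 4.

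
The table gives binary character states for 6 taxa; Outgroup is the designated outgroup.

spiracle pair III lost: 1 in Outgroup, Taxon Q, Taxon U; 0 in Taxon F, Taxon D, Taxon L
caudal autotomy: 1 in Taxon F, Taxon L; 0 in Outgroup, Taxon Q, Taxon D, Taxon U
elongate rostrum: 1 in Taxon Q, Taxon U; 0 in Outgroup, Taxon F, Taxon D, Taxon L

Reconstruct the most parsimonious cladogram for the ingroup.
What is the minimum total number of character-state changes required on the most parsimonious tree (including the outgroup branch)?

3

Character polarity is set by the outgroup: the derived state is whichever differs from the outgroup's state, so for spiracle pair III lost the derived state is '0', and for the remaining characters it is '1'.
spiracle pair III lost: derived state '0' in Taxon D, Taxon F, and Taxon L only — synapomorphy for {Taxon D, Taxon F, Taxon L}.
caudal autotomy (derived state '1') is shared by Taxon F and Taxon L — a synapomorphy uniting that clade.
elongate rostrum: derived state '1' in Taxon Q and Taxon U only — synapomorphy for {Taxon Q, Taxon U}.
Most parsimonious ingroup topology: (((Taxon F,Taxon L),Taxon D),(Taxon Q,Taxon U)).
Changes per character on this tree: spiracle pair III lost: 1; caudal autotomy: 1; elongate rostrum: 1.
Total = 3.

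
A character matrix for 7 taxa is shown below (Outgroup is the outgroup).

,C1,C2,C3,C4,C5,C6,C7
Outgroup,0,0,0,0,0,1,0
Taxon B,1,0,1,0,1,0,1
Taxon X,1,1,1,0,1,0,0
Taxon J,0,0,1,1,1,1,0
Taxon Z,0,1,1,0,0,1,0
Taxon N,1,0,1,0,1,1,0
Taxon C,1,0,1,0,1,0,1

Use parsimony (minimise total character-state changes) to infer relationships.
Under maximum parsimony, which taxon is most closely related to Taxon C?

Taxon B

Character polarity is set by the outgroup: the derived state is whichever differs from the outgroup's state, so for C6 the derived state is '0', and for the remaining characters it is '1'.
C1: derived state '1' in Taxon B, Taxon C, Taxon N, and Taxon X only — synapomorphy for {Taxon B, Taxon C, Taxon N, Taxon X}.
C2 groups Taxon X and Taxon Z, which is incompatible with the clades supported by the remaining characters; treating it as convergent (homoplasy) costs fewer steps than any alternative tree.
All ingroup taxa share the derived state '1' for C3; it defines the ingroup but does not resolve relationships within it.
C4 (derived state '1') is unique to Taxon J (autapomorphy; uninformative for grouping).
C5: derived state '1' in Taxon B, Taxon C, Taxon J, Taxon N, and Taxon X only — synapomorphy for {Taxon B, Taxon C, Taxon J, Taxon N, Taxon X}.
C6 (derived state '0') is shared by Taxon B, Taxon C, and Taxon X — a synapomorphy uniting that clade.
C7: derived state '1' in Taxon B and Taxon C only — synapomorphy for {Taxon B, Taxon C}.
Most parsimonious ingroup topology: (((((Taxon B,Taxon C),Taxon X),Taxon N),Taxon J),Taxon Z).
Taxon C and Taxon B form a cherry on this tree, so they are sister taxa.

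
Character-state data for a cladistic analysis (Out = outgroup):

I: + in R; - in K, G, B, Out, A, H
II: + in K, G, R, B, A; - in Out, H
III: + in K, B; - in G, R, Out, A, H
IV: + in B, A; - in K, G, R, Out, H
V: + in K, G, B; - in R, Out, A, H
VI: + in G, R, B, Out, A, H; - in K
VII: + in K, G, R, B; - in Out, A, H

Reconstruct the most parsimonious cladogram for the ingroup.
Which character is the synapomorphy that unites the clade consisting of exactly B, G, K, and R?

VII

Character polarity is set by the outgroup: the derived state is whichever differs from the outgroup's state, so for VI the derived state is '-', and for the remaining characters it is '+'.
I: derived state '+' in R only — an autapomorphy, so it tells us nothing about relationships among taxa.
II (derived state '+') is shared by A, B, G, K, and R — a synapomorphy uniting that clade.
Only B and K show the derived state '+' for III, supporting them as a clade.
IV (state '+') occurs in A and B but conflicts with the nesting implied by the other characters — most parsimoniously interpreted as homoplasy.
Only B, G, and K show the derived state '+' for V, supporting them as a clade.
VI (derived state '-') is unique to K (autapomorphy; uninformative for grouping).
VII (derived state '+') is shared by B, G, K, and R — a synapomorphy uniting that clade.
Most parsimonious ingroup topology: ((A,(R,((B,K),G))),H).
The clade {B, G, K, R} is supported by VII: its derived state '+' occurs in exactly those taxa and in no other taxon (including the outgroup).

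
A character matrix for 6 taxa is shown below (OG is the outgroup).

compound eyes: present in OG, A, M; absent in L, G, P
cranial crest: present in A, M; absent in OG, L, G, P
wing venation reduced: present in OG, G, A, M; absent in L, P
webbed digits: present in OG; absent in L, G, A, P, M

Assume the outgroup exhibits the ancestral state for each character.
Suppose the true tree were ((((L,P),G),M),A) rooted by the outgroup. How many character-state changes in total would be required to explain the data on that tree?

Map each character onto ((((L,P),G),M),A) (rooted by OG) and count the minimum state changes it requires (Fitch parsimony):
compound eyes: 1; cranial crest: 2; wing venation reduced: 1; webbed digits: 1.
Total tree length = 5.

5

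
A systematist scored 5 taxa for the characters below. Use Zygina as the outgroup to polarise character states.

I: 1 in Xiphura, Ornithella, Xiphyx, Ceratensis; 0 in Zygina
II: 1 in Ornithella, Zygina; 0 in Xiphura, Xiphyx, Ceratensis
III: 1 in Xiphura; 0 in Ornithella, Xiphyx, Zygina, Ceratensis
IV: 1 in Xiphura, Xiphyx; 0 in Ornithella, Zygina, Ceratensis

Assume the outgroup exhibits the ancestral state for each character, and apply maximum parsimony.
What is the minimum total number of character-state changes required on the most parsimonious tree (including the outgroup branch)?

4

Character polarity is set by the outgroup: the derived state is whichever differs from the outgroup's state, so for II the derived state is '0', and for the remaining characters it is '1'.
I (derived state '1') is shared by all ingroup taxa — unites the whole ingroup.
II: derived state '0' in Ceratensis, Xiphura, and Xiphyx only — synapomorphy for {Ceratensis, Xiphura, Xiphyx}.
III (derived state '1') is unique to Xiphura (autapomorphy; uninformative for grouping).
Only Xiphura and Xiphyx show the derived state '1' for IV, supporting them as a clade.
Most parsimonious ingroup topology: ((Ceratensis,(Xiphyx,Xiphura)),Ornithella).
Changes per character on this tree: I: 1; II: 1; III: 1; IV: 1.
Total = 4.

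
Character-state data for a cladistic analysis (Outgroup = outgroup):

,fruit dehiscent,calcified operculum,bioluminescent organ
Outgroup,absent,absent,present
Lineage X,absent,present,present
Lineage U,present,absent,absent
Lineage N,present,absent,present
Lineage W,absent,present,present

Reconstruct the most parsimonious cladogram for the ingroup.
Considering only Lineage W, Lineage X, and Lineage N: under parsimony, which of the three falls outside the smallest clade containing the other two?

Lineage N

Character polarity is set by the outgroup: the derived state is whichever differs from the outgroup's state, so for bioluminescent organ the derived state is 'absent', and for the remaining characters it is 'present'.
fruit dehiscent (derived state 'present') is shared by Lineage N and Lineage U — a synapomorphy uniting that clade.
calcified operculum: derived state 'present' in Lineage W and Lineage X only — synapomorphy for {Lineage W, Lineage X}.
bioluminescent organ: derived state 'absent' in Lineage U only — an autapomorphy, so it tells us nothing about relationships among taxa.
Most parsimonious ingroup topology: ((Lineage X,Lineage W),(Lineage U,Lineage N)).
Lineage W and Lineage X share a more recent common ancestor with each other than either does with Lineage N, so Lineage N is the least closely related of the three.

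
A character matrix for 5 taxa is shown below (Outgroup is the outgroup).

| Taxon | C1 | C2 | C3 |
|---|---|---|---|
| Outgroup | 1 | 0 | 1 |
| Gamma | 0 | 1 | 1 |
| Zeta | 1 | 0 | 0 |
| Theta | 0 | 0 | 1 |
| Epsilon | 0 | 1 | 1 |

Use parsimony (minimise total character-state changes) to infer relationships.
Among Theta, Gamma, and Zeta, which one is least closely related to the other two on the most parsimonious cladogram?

Character polarity is set by the outgroup: the derived state is whichever differs from the outgroup's state, so for C1, C3 the derived state is '0', and for the remaining characters it is '1'.
C1 (derived state '0') is shared by Epsilon, Gamma, and Theta — a synapomorphy uniting that clade.
C2 (derived state '1') is shared by Epsilon and Gamma — a synapomorphy uniting that clade.
C3: derived state '0' in Zeta only — an autapomorphy, so it tells us nothing about relationships among taxa.
Most parsimonious ingroup topology: (((Gamma,Epsilon),Theta),Zeta).
Gamma and Theta share a more recent common ancestor with each other than either does with Zeta, so Zeta is the least closely related of the three.

Zeta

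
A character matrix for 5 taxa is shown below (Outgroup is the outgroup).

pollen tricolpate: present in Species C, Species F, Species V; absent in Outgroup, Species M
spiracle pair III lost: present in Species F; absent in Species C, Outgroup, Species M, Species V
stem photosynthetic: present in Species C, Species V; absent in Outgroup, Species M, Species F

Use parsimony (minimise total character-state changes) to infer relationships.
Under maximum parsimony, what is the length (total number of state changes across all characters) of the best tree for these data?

3

The outgroup has state 'absent' for every character, so 'present' is the derived state throughout.
Only Species C, Species F, and Species V show the derived state 'present' for pollen tricolpate, supporting them as a clade.
spiracle pair III lost: derived state 'present' in Species F only — an autapomorphy, so it tells us nothing about relationships among taxa.
stem photosynthetic (derived state 'present') is shared by Species C and Species V — a synapomorphy uniting that clade.
Most parsimonious ingroup topology: (Species M,((Species C,Species V),Species F)).
Changes per character on this tree: pollen tricolpate: 1; spiracle pair III lost: 1; stem photosynthetic: 1.
Total = 3.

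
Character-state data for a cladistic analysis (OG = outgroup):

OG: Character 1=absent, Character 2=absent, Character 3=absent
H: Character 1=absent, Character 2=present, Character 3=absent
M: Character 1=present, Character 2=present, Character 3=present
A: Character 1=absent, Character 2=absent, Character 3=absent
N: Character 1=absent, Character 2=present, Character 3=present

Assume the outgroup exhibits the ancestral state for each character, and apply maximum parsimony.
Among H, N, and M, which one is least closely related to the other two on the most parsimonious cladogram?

The outgroup has state 'absent' for every character, so 'present' is the derived state throughout.
Character 1: derived state 'present' in M only — an autapomorphy, so it tells us nothing about relationships among taxa.
Only H, M, and N show the derived state 'present' for Character 2, supporting them as a clade.
Character 3 (derived state 'present') is shared by M and N — a synapomorphy uniting that clade.
Most parsimonious ingroup topology: ((H,(M,N)),A).
N and M share a more recent common ancestor with each other than either does with H, so H is the least closely related of the three.

H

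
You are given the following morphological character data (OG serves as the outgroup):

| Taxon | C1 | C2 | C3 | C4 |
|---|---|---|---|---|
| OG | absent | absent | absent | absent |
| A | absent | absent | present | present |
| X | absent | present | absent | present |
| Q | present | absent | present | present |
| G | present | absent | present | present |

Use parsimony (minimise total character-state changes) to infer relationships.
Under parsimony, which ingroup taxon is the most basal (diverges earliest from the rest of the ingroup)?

The outgroup has state 'absent' for every character, so 'present' is the derived state throughout.
Only G and Q show the derived state 'present' for C1, supporting them as a clade.
C2: derived state 'present' in X only — an autapomorphy, so it tells us nothing about relationships among taxa.
C3: derived state 'present' in A, G, and Q only — synapomorphy for {A, G, Q}.
All ingroup taxa share the derived state 'present' for C4; it defines the ingroup but does not resolve relationships within it.
Most parsimonious ingroup topology: ((A,(Q,G)),X).
X is sister to the clade containing all other ingroup taxa, so it is the earliest-diverging (most basal) ingroup lineage.

X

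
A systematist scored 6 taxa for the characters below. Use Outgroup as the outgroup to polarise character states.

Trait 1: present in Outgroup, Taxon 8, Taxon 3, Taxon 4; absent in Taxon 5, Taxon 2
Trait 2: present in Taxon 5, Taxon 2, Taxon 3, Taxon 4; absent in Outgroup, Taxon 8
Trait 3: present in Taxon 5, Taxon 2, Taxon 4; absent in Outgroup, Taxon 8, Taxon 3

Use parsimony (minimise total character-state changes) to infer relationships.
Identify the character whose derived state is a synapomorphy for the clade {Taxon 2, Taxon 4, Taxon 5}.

Character polarity is set by the outgroup: the derived state is whichever differs from the outgroup's state, so for Trait 1 the derived state is 'absent', and for the remaining characters it is 'present'.
Only Taxon 2 and Taxon 5 show the derived state 'absent' for Trait 1, supporting them as a clade.
Trait 2 (derived state 'present') is shared by Taxon 2, Taxon 3, Taxon 4, and Taxon 5 — a synapomorphy uniting that clade.
Trait 3: derived state 'present' in Taxon 2, Taxon 4, and Taxon 5 only — synapomorphy for {Taxon 2, Taxon 4, Taxon 5}.
Most parsimonious ingroup topology: ((((Taxon 5,Taxon 2),Taxon 4),Taxon 3),Taxon 8).
The clade {Taxon 2, Taxon 4, Taxon 5} is supported by Trait 3: its derived state 'present' occurs in exactly those taxa and in no other taxon (including the outgroup).

Trait 3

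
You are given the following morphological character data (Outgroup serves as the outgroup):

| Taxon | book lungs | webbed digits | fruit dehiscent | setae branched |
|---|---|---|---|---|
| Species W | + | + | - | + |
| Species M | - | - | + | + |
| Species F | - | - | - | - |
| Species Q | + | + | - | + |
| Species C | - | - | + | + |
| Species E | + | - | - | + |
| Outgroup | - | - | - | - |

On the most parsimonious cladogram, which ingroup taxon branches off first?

Species F

The outgroup has state '-' for every character, so '+' is the derived state throughout.
book lungs (derived state '+') is shared by Species E, Species Q, and Species W — a synapomorphy uniting that clade.
webbed digits (derived state '+') is shared by Species Q and Species W — a synapomorphy uniting that clade.
Only Species C and Species M show the derived state '+' for fruit dehiscent, supporting them as a clade.
setae branched (derived state '+') is shared by Species C, Species E, Species M, Species Q, and Species W — a synapomorphy uniting that clade.
Most parsimonious ingroup topology: (((Species C,Species M),((Species Q,Species W),Species E)),Species F).
Species F is sister to the clade containing all other ingroup taxa, so it is the earliest-diverging (most basal) ingroup lineage.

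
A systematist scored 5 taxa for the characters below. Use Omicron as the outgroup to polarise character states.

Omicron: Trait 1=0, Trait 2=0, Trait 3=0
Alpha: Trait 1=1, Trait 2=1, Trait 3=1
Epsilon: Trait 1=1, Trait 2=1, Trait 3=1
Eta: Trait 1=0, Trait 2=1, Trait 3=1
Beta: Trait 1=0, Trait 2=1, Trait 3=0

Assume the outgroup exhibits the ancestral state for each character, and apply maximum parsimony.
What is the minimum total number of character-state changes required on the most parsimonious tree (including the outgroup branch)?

3

The outgroup has state '0' for every character, so '1' is the derived state throughout.
Only Alpha and Epsilon show the derived state '1' for Trait 1, supporting them as a clade.
Trait 2 (derived state '1') is shared by all ingroup taxa — unites the whole ingroup.
Only Alpha, Epsilon, and Eta show the derived state '1' for Trait 3, supporting them as a clade.
Most parsimonious ingroup topology: (((Alpha,Epsilon),Eta),Beta).
Changes per character on this tree: Trait 1: 1; Trait 2: 1; Trait 3: 1.
Total = 3.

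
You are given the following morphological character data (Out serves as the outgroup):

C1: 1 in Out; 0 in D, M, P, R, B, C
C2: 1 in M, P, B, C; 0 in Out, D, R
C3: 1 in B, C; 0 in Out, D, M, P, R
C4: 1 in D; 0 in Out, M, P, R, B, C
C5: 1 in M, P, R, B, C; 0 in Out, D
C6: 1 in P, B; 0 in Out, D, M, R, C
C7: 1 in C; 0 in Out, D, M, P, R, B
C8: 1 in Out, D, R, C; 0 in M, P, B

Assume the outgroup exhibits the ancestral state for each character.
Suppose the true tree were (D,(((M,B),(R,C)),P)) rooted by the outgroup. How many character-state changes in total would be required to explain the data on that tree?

12

Map each character onto (D,(((M,B),(R,C)),P)) (rooted by Out) and count the minimum state changes it requires (Fitch parsimony):
C1: 1; C2: 2; C3: 2; C4: 1; C5: 1; C6: 2; C7: 1; C8: 2.
Total tree length = 12.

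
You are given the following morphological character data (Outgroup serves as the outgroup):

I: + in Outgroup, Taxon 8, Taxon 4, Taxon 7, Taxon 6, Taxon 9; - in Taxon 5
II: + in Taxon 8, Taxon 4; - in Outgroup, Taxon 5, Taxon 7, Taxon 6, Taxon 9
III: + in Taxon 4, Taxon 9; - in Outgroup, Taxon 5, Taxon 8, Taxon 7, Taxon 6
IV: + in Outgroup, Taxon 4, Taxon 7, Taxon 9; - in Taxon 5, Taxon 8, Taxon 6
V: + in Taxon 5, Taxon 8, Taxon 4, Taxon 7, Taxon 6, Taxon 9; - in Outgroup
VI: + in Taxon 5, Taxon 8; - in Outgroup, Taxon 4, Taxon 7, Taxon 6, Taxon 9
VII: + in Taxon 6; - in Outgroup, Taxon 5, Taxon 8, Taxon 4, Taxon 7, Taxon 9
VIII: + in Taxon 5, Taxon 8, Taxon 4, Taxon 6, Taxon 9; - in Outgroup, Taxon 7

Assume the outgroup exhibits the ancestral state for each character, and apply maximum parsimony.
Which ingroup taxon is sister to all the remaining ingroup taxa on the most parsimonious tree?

Taxon 7

Character polarity is set by the outgroup: the derived state is whichever differs from the outgroup's state, so for I, IV the derived state is '-', and for the remaining characters it is '+'.
I: derived state '-' in Taxon 5 only — an autapomorphy, so it tells us nothing about relationships among taxa.
II (state '+') occurs in Taxon 4 and Taxon 8 but conflicts with the nesting implied by the other characters — most parsimoniously interpreted as homoplasy.
III: derived state '+' in Taxon 4 and Taxon 9 only — synapomorphy for {Taxon 4, Taxon 9}.
IV: derived state '-' in Taxon 5, Taxon 6, and Taxon 8 only — synapomorphy for {Taxon 5, Taxon 6, Taxon 8}.
V (derived state '+') is shared by all ingroup taxa — unites the whole ingroup.
VI (derived state '+') is shared by Taxon 5 and Taxon 8 — a synapomorphy uniting that clade.
VII (derived state '+') is unique to Taxon 6 (autapomorphy; uninformative for grouping).
Only Taxon 4, Taxon 5, Taxon 6, Taxon 8, and Taxon 9 show the derived state '+' for VIII, supporting them as a clade.
Most parsimonious ingroup topology: ((((Taxon 5,Taxon 8),Taxon 6),(Taxon 4,Taxon 9)),Taxon 7).
Taxon 7 is sister to the clade containing all other ingroup taxa, so it is the earliest-diverging (most basal) ingroup lineage.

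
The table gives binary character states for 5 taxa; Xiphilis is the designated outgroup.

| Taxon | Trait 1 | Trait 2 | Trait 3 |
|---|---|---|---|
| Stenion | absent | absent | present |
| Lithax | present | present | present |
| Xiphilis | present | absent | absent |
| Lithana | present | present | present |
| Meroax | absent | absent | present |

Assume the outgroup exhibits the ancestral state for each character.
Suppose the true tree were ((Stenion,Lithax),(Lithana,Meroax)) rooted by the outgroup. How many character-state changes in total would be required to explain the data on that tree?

5

Map each character onto ((Stenion,Lithax),(Lithana,Meroax)) (rooted by Xiphilis) and count the minimum state changes it requires (Fitch parsimony):
Trait 1: 2; Trait 2: 2; Trait 3: 1.
Total tree length = 5.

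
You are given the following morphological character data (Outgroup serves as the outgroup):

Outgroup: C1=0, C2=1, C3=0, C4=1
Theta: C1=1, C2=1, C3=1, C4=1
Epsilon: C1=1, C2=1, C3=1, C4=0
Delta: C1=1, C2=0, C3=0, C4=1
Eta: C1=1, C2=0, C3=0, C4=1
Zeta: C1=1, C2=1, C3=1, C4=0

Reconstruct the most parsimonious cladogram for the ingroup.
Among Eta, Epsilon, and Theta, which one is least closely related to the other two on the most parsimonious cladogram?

Character polarity is set by the outgroup: the derived state is whichever differs from the outgroup's state, so for C2, C4 the derived state is '0', and for the remaining characters it is '1'.
C1 (derived state '1') is shared by all ingroup taxa — unites the whole ingroup.
Only Delta and Eta show the derived state '0' for C2, supporting them as a clade.
C3 (derived state '1') is shared by Epsilon, Theta, and Zeta — a synapomorphy uniting that clade.
C4 (derived state '0') is shared by Epsilon and Zeta — a synapomorphy uniting that clade.
Most parsimonious ingroup topology: ((Theta,(Epsilon,Zeta)),(Delta,Eta)).
Theta and Epsilon share a more recent common ancestor with each other than either does with Eta, so Eta is the least closely related of the three.

Eta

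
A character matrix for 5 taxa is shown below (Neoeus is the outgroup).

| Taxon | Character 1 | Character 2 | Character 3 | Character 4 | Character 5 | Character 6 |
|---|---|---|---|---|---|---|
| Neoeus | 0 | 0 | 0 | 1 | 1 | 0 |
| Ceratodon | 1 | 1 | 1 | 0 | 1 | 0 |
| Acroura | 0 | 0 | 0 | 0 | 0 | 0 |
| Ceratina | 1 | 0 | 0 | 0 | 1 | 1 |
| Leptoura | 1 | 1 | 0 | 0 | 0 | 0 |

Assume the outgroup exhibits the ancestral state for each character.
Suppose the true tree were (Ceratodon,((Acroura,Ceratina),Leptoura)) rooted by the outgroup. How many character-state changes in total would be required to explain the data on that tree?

Map each character onto (Ceratodon,((Acroura,Ceratina),Leptoura)) (rooted by Neoeus) and count the minimum state changes it requires (Fitch parsimony):
Character 1: 2; Character 2: 2; Character 3: 1; Character 4: 1; Character 5: 2; Character 6: 1.
Total tree length = 9.

9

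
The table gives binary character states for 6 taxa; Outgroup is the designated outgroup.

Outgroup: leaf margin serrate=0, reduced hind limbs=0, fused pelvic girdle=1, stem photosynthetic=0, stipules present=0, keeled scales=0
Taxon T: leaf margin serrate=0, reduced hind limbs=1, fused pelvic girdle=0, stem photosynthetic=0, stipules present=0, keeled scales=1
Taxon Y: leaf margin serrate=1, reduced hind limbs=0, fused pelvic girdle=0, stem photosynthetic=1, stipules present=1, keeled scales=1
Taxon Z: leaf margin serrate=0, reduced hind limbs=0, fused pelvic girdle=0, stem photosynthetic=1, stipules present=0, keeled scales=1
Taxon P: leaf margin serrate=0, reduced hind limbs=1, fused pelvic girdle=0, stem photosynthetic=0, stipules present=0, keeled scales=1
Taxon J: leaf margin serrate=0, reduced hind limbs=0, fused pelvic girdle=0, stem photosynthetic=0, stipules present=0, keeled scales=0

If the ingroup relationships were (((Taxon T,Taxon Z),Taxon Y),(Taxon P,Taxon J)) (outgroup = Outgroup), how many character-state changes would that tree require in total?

Map each character onto (((Taxon T,Taxon Z),Taxon Y),(Taxon P,Taxon J)) (rooted by Outgroup) and count the minimum state changes it requires (Fitch parsimony):
leaf margin serrate: 1; reduced hind limbs: 2; fused pelvic girdle: 1; stem photosynthetic: 2; stipules present: 1; keeled scales: 2.
Total tree length = 9.

9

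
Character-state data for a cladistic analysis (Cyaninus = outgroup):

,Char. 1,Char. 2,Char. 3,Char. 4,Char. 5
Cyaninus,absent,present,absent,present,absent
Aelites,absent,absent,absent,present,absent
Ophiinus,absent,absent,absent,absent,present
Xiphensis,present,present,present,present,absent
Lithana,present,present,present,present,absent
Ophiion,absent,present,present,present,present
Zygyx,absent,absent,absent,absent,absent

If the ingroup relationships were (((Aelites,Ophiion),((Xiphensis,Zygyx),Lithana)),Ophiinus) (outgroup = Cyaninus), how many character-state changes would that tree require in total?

Map each character onto (((Aelites,Ophiion),((Xiphensis,Zygyx),Lithana)),Ophiinus) (rooted by Cyaninus) and count the minimum state changes it requires (Fitch parsimony):
Char. 1: 2; Char. 2: 3; Char. 3: 3; Char. 4: 2; Char. 5: 2.
Total tree length = 12.

12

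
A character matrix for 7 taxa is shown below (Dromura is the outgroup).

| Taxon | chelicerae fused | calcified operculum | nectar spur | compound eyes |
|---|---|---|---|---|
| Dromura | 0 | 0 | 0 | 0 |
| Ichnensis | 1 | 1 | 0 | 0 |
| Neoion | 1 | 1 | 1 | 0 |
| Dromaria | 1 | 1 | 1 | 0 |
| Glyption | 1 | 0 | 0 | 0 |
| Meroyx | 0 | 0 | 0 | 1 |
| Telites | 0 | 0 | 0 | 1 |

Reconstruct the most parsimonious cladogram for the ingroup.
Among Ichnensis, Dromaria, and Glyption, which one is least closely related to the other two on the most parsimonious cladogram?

Glyption

The outgroup has state '0' for every character, so '1' is the derived state throughout.
Only Dromaria, Glyption, Ichnensis, and Neoion show the derived state '1' for chelicerae fused, supporting them as a clade.
Only Dromaria, Ichnensis, and Neoion show the derived state '1' for calcified operculum, supporting them as a clade.
nectar spur (derived state '1') is shared by Dromaria and Neoion — a synapomorphy uniting that clade.
compound eyes: derived state '1' in Meroyx and Telites only — synapomorphy for {Meroyx, Telites}.
Most parsimonious ingroup topology: (((Ichnensis,(Neoion,Dromaria)),Glyption),(Meroyx,Telites)).
Dromaria and Ichnensis share a more recent common ancestor with each other than either does with Glyption, so Glyption is the least closely related of the three.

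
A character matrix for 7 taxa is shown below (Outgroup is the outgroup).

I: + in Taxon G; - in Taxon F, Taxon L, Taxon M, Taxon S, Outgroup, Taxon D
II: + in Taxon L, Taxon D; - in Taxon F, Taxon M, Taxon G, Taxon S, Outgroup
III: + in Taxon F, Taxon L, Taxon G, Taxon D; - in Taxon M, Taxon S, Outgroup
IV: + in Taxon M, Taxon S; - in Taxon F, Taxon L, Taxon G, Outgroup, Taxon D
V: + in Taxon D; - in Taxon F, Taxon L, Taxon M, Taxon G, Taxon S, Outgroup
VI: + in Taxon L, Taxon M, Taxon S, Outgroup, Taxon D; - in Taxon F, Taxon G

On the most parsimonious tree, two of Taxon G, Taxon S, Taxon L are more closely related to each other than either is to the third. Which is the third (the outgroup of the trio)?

Taxon S

Character polarity is set by the outgroup: the derived state is whichever differs from the outgroup's state, so for VI the derived state is '-', and for the remaining characters it is '+'.
I (derived state '+') is unique to Taxon G (autapomorphy; uninformative for grouping).
Only Taxon D and Taxon L show the derived state '+' for II, supporting them as a clade.
III: derived state '+' in Taxon D, Taxon F, Taxon G, and Taxon L only — synapomorphy for {Taxon D, Taxon F, Taxon G, Taxon L}.
Only Taxon M and Taxon S show the derived state '+' for IV, supporting them as a clade.
V: derived state '+' in Taxon D only — an autapomorphy, so it tells us nothing about relationships among taxa.
VI (derived state '-') is shared by Taxon F and Taxon G — a synapomorphy uniting that clade.
Most parsimonious ingroup topology: (((Taxon D,Taxon L),(Taxon G,Taxon F)),(Taxon M,Taxon S)).
Taxon G and Taxon L share a more recent common ancestor with each other than either does with Taxon S, so Taxon S is the least closely related of the three.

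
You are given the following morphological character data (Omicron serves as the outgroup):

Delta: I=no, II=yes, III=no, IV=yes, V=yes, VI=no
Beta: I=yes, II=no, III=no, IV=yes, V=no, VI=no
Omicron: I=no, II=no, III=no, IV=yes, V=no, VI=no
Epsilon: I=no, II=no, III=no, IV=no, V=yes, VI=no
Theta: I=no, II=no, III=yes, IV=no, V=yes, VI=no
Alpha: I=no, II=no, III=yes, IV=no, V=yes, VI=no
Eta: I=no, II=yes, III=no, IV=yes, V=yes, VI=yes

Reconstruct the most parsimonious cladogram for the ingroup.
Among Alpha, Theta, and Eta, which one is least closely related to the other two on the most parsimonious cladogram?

Eta

Character polarity is set by the outgroup: the derived state is whichever differs from the outgroup's state, so for IV the derived state is 'no', and for the remaining characters it is 'yes'.
I (derived state 'yes') is unique to Beta (autapomorphy; uninformative for grouping).
Only Delta and Eta show the derived state 'yes' for II, supporting them as a clade.
Only Alpha and Theta show the derived state 'yes' for III, supporting them as a clade.
Only Alpha, Epsilon, and Theta show the derived state 'no' for IV, supporting them as a clade.
V: derived state 'yes' in Alpha, Delta, Epsilon, Eta, and Theta only — synapomorphy for {Alpha, Delta, Epsilon, Eta, Theta}.
VI: derived state 'yes' in Eta only — an autapomorphy, so it tells us nothing about relationships among taxa.
Most parsimonious ingroup topology: ((((Theta,Alpha),Epsilon),(Eta,Delta)),Beta).
Theta and Alpha share a more recent common ancestor with each other than either does with Eta, so Eta is the least closely related of the three.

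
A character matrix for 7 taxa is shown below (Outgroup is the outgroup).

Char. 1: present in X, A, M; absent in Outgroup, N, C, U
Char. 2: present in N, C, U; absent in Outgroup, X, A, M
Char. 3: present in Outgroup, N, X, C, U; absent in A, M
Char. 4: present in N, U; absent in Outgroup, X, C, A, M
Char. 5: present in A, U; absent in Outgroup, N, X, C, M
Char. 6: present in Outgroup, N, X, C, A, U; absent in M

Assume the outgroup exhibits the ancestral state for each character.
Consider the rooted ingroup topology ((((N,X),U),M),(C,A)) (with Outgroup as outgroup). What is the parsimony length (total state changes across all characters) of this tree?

Map each character onto ((((N,X),U),M),(C,A)) (rooted by Outgroup) and count the minimum state changes it requires (Fitch parsimony):
Char. 1: 3; Char. 2: 3; Char. 3: 2; Char. 4: 2; Char. 5: 2; Char. 6: 1.
Total tree length = 13.

13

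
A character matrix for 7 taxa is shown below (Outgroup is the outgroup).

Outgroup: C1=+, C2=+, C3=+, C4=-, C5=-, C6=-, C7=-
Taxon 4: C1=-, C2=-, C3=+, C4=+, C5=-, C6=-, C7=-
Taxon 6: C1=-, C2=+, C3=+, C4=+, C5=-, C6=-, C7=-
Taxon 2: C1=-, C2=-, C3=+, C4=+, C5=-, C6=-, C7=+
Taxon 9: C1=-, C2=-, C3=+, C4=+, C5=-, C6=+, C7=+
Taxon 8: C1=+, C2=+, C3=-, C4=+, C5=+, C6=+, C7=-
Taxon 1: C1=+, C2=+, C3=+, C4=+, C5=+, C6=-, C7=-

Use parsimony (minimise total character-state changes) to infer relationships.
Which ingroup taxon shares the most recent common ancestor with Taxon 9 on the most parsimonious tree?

Taxon 2

Character polarity is set by the outgroup: the derived state is whichever differs from the outgroup's state, so for C1, C2, C3 the derived state is '-', and for the remaining characters it is '+'.
C1 (derived state '-') is shared by Taxon 2, Taxon 4, Taxon 6, and Taxon 9 — a synapomorphy uniting that clade.
Only Taxon 2, Taxon 4, and Taxon 9 show the derived state '-' for C2, supporting them as a clade.
C3 (derived state '-') is unique to Taxon 8 (autapomorphy; uninformative for grouping).
C4 (derived state '+') is shared by all ingroup taxa — unites the whole ingroup.
C5: derived state '+' in Taxon 1 and Taxon 8 only — synapomorphy for {Taxon 1, Taxon 8}.
C6 (state '+') occurs in Taxon 8 and Taxon 9 but conflicts with the nesting implied by the other characters — most parsimoniously interpreted as homoplasy.
C7 (derived state '+') is shared by Taxon 2 and Taxon 9 — a synapomorphy uniting that clade.
Most parsimonious ingroup topology: (((Taxon 4,(Taxon 2,Taxon 9)),Taxon 6),(Taxon 8,Taxon 1)).
Taxon 9 and Taxon 2 form a cherry on this tree, so they are sister taxa.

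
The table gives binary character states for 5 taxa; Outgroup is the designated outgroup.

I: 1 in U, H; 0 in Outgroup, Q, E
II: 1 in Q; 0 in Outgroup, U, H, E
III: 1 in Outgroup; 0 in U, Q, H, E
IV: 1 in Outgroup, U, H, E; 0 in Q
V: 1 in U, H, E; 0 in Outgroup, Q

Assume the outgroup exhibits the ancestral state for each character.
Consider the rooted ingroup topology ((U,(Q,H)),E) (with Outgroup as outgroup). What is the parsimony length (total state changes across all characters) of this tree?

Map each character onto ((U,(Q,H)),E) (rooted by Outgroup) and count the minimum state changes it requires (Fitch parsimony):
I: 2; II: 1; III: 1; IV: 1; V: 2.
Total tree length = 7.

7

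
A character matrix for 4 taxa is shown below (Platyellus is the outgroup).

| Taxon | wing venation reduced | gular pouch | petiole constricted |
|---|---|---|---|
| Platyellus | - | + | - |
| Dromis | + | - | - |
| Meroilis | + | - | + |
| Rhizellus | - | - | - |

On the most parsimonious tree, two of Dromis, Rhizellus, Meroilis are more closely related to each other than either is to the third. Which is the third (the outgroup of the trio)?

Character polarity is set by the outgroup: the derived state is whichever differs from the outgroup's state, so for gular pouch the derived state is '-', and for the remaining characters it is '+'.
Only Dromis and Meroilis show the derived state '+' for wing venation reduced, supporting them as a clade.
gular pouch (derived state '-') is shared by all ingroup taxa — unites the whole ingroup.
petiole constricted: derived state '+' in Meroilis only — an autapomorphy, so it tells us nothing about relationships among taxa.
Most parsimonious ingroup topology: ((Dromis,Meroilis),Rhizellus).
Meroilis and Dromis share a more recent common ancestor with each other than either does with Rhizellus, so Rhizellus is the least closely related of the three.

Rhizellus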